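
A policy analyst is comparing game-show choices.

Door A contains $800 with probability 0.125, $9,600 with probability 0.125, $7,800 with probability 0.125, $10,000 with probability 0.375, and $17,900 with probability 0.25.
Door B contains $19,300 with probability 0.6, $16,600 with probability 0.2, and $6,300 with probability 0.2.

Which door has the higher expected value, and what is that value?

Door B ($16,160)

Door A = 0.125 × 800 + 0.125 × 9600 + 0.125 × 7800 + 0.375 × 10000 + 0.25 × 17900 = 100 + 1200 + 975 + 3750 + 4475 = 10500
Door B = 0.6 × 19300 + 0.2 × 16600 + 0.2 × 6300 = 11580 + 3320 + 1260 = 16160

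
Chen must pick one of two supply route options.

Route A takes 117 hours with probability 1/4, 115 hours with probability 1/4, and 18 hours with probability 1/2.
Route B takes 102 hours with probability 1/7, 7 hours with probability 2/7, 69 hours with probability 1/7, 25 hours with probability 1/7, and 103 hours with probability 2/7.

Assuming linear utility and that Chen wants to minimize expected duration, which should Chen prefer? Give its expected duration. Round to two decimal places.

Route A = 1/4 × 117 + 1/4 × 115 + 1/2 × 18 = 29.25 + 28.75 + 9 = 67
Route B = 1/7 × 102 + 2/7 × 7 + 1/7 × 69 + 1/7 × 25 + 2/7 × 103 = 14.5714 + 2 + 9.8571 + 3.5714 + 29.4286 = 59.4286

Route B (59.43 hours)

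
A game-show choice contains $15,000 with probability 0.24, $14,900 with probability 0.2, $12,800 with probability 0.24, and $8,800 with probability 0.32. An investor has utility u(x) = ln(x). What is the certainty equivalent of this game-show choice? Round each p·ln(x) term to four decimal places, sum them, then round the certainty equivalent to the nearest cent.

$12,157.48

E[u] = 0.24·ln(15000) + 0.2·ln(14900) + 0.24·ln(12800) + 0.32·ln(8800) = 2.3078 + 1.9218 + 2.2697 + 2.9064 = 9.4057
CE = e^9.4057 ≈ 12157.48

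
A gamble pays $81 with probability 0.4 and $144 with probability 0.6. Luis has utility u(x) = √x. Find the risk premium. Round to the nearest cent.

$2.16

E[u] = 0.4·√81 + 0.6·√144 = 0.4·9 + 0.6·12 = 10.8
CE = (10.8)² = 116.64
Risk premium = EV − CE = 118.8 − 116.64 = 2.16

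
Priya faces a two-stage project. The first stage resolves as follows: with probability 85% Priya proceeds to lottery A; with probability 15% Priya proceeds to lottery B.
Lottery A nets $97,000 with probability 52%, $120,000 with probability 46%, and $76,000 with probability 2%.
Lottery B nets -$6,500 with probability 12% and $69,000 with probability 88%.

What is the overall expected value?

$100,077

EV(A) = 0.52 × 97000 + 0.46 × 120000 + 0.02 × 76000 = 50440 + 55200 + 1520 = 107160
EV(B) = 0.12 × (-6500) + 0.88 × 69000 = -780 + 60720 = 59940
Overall = 0.85 × 107160 + 0.15 × 59940 = 91086 + 8991 = 100077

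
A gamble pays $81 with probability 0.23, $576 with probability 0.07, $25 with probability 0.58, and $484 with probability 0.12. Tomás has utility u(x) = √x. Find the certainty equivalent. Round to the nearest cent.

E[u] = 0.23·√81 + 0.07·√576 + 0.58·√25 + 0.12·√484 = 0.23·9 + 0.07·24 + 0.58·5 + 0.12·22 = 9.29
CE = (9.29)² = 86.3041

$86.30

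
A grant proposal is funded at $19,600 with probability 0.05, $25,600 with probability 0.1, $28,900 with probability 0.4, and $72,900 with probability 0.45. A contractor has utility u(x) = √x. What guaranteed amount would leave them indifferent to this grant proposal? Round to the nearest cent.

E[u] = 0.05·√19600 + 0.1·√25600 + 0.4·√28900 + 0.45·√72900 = 0.05·140 + 0.1·160 + 0.4·170 + 0.45·270 = 212.5
CE = (212.5)² = 45156.25

$45,156.25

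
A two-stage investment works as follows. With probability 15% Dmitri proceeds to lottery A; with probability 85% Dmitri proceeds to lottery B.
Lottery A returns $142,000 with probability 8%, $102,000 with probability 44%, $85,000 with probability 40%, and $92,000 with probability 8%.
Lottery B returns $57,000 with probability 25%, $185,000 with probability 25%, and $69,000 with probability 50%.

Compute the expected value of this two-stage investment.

$95,390

EV(A) = 0.08 × 142000 + 0.44 × 102000 + 0.4 × 85000 + 0.08 × 92000 = 11360 + 44880 + 34000 + 7360 = 97600
EV(B) = 0.25 × 57000 + 0.25 × 185000 + 0.5 × 69000 = 14250 + 46250 + 34500 = 95000
Overall = 0.15 × 97600 + 0.85 × 95000 = 14640 + 80750 = 95390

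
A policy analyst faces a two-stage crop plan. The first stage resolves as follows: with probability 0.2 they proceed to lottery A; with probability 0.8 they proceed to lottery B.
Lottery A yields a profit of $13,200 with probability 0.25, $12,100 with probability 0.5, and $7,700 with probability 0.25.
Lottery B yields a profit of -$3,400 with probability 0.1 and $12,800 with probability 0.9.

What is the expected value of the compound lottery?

EV(A) = 0.25 × 13200 + 0.5 × 12100 + 0.25 × 7700 = 3300 + 6050 + 1925 = 11275
EV(B) = 0.1 × (-3400) + 0.9 × 12800 = -340 + 11520 = 11180
Overall = 0.2 × 11275 + 0.8 × 11180 = 2255 + 8944 = 11199

$11,199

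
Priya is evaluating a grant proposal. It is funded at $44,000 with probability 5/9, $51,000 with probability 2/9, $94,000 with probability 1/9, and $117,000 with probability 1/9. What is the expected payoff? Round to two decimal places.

EV = 5/9 × 44000 + 2/9 × 51000 + 1/9 × 94000 + 1/9 × 117000 = 24444.4444 + 11333.3333 + 10444.4444 + 13000 = 59222.2222

$59,222.22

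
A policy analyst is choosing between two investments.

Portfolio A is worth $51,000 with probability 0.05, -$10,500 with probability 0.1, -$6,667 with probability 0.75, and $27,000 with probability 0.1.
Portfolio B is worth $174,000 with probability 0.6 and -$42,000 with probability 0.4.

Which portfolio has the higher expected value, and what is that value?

Portfolio B ($87,600)

Portfolio A = 0.05 × 51000 + 0.1 × (-10500) + 0.75 × (-6667) + 0.1 × 27000 = 2550 − 1050 − 5000.25 + 2700 = -800.25
Portfolio B = 0.6 × 174000 + 0.4 × (-42000) = 104400 − 16800 = 87600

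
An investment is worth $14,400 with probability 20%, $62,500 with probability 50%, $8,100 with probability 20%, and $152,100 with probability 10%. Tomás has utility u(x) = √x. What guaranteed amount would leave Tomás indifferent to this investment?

E[u] = 0.2·√14400 + 0.5·√62500 + 0.2·√8100 + 0.1·√152100 = 0.2·120 + 0.5·250 + 0.2·90 + 0.1·390 = 206
CE = (206)² = 42436

$42,436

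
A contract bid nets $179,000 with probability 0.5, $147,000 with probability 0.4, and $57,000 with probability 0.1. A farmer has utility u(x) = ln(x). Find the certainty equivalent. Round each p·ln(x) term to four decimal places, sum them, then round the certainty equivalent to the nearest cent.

E[u] = 0.5·ln(179000) + 0.4·ln(147000) + 0.1·ln(57000) = 6.0476 + 4.7593 + 1.0951 = 11.9020
CE = e^11.9020 ≈ 147561.45

$147,561.45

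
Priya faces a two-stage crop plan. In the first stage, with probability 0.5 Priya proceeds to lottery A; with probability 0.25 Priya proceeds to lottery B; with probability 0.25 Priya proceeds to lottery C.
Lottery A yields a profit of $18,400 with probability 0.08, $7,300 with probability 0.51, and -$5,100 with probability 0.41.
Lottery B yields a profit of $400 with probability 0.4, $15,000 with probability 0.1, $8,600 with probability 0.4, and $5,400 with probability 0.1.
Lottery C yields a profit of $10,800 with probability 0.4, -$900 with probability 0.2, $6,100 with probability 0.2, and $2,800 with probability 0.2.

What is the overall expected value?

$4,442

EV(A) = 0.08 × 18400 + 0.51 × 7300 + 0.41 × (-5100) = 1472 + 3723 − 2091 = 3104
EV(B) = 0.4 × 400 + 0.1 × 15000 + 0.4 × 8600 + 0.1 × 5400 = 160 + 1500 + 3440 + 540 = 5640
EV(C) = 0.4 × 10800 + 0.2 × (-900) + 0.2 × 6100 + 0.2 × 2800 = 4320 − 180 + 1220 + 560 = 5920
Overall = 0.5 × 3104 + 0.25 × 5640 + 0.25 × 5920 = 1552 + 1410 + 1480 = 4442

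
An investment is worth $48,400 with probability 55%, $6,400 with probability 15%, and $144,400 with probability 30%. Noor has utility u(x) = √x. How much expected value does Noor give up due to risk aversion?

$9,891

E[u] = 0.55·√48400 + 0.15·√6400 + 0.3·√144400 = 0.55·220 + 0.15·80 + 0.3·380 = 247
CE = (247)² = 61009
Risk premium = EV − CE = 70900 − 61009 = 9891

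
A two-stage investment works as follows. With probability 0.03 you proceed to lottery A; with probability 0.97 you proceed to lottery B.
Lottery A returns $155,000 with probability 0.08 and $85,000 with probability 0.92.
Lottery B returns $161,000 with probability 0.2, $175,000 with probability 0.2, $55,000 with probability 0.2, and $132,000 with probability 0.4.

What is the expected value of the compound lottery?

EV(A) = 0.08 × 155000 + 0.92 × 85000 = 12400 + 78200 = 90600
EV(B) = 0.2 × 161000 + 0.2 × 175000 + 0.2 × 55000 + 0.4 × 132000 = 32200 + 35000 + 11000 + 52800 = 131000
Overall = 0.03 × 90600 + 0.97 × 131000 = 2718 + 127070 = 129788

$129,788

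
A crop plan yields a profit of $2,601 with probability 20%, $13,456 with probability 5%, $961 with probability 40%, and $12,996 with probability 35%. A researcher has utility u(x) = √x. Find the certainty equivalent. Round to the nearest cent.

$4,664.89

E[u] = 0.2·√2601 + 0.05·√13456 + 0.4·√961 + 0.35·√12996 = 0.2·51 + 0.05·116 + 0.4·31 + 0.35·114 = 68.3
CE = (68.3)² = 4664.89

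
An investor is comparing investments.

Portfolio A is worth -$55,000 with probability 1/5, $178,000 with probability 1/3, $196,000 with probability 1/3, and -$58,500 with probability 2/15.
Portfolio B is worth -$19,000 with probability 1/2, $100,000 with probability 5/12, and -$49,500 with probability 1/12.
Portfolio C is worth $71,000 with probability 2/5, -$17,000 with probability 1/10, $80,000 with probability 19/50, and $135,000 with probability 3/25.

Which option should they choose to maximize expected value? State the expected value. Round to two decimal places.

Portfolio A ($105,866.67)

Portfolio A = 1/5 × (-55000) + 1/3 × 178000 + 1/3 × 196000 + 2/15 × (-58500) = -11000 + 59333.3333 + 65333.3333 − 7800 = 105866.6667
Portfolio B = 1/2 × (-19000) + 5/12 × 100000 + 1/12 × (-49500) = -9500 + 41666.6667 − 4125 = 28041.6667
Portfolio C = 2/5 × 71000 + 1/10 × (-17000) + 19/50 × 80000 + 3/25 × 135000 = 28400 − 1700 + 30400 + 16200 = 73300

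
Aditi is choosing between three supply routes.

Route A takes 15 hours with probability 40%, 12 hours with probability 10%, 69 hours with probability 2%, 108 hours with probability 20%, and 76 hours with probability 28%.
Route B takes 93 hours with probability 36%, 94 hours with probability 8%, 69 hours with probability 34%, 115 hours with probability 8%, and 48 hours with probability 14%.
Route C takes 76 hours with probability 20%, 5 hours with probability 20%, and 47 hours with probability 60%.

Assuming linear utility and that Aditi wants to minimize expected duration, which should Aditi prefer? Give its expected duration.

Route A = 0.4 × 15 + 0.1 × 12 + 0.02 × 69 + 0.2 × 108 + 0.28 × 76 = 6 + 1.2 + 1.38 + 21.6 + 21.28 = 51.46
Route B = 0.36 × 93 + 0.08 × 94 + 0.34 × 69 + 0.08 × 115 + 0.14 × 48 = 33.48 + 7.52 + 23.46 + 9.2 + 6.72 = 80.38
Route C = 0.2 × 76 + 0.2 × 5 + 0.6 × 47 = 15.2 + 1 + 28.2 = 44.4

Route C (44.4 hours)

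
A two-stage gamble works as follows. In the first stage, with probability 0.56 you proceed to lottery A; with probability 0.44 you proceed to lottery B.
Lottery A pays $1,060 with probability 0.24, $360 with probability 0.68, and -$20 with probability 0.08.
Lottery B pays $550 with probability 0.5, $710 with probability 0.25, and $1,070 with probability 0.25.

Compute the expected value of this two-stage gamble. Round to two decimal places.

EV(A) = 0.24 × 1060 + 0.68 × 360 + 0.08 × (-20) = 254.4 + 244.8 − 1.6 = 497.6
EV(B) = 0.5 × 550 + 0.25 × 710 + 0.25 × 1070 = 275 + 177.5 + 267.5 = 720
Overall = 0.56 × 497.6 + 0.44 × 720 = 278.656 + 316.8 = 595.456

$595.46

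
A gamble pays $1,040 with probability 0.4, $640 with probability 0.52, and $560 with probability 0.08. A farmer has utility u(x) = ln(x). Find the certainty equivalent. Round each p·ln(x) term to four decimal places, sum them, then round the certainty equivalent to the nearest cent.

E[u] = 0.4·ln(1040) + 0.52·ln(640) + 0.08·ln(560) = 2.7788 + 3.3600 + 0.5062 = 6.6450
CE = e^6.6450 ≈ 768.93

$768.93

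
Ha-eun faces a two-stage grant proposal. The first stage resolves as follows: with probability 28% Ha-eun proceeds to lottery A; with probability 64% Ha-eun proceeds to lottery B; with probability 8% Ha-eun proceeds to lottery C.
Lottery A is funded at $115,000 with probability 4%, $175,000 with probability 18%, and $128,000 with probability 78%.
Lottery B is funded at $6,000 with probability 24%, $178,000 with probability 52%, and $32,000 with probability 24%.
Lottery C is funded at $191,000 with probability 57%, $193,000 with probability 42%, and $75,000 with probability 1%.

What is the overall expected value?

EV(A) = 0.04 × 115000 + 0.18 × 175000 + 0.78 × 128000 = 4600 + 31500 + 99840 = 135940
EV(B) = 0.24 × 6000 + 0.52 × 178000 + 0.24 × 32000 = 1440 + 92560 + 7680 = 101680
EV(C) = 0.57 × 191000 + 0.42 × 193000 + 0.01 × 75000 = 108870 + 81060 + 750 = 190680
Overall = 0.28 × 135940 + 0.64 × 101680 + 0.08 × 190680 = 38063.2 + 65075.2 + 15254.4 = 118392.8

$118,392.80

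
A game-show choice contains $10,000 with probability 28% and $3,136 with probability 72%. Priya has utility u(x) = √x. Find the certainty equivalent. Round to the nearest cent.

$4,667.62

E[u] = 0.28·√10000 + 0.72·√3136 = 0.28·100 + 0.72·56 = 68.32
CE = (68.32)² = 4667.6224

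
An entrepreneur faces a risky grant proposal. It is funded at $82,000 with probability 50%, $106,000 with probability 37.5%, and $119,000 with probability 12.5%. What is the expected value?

$95,625

EV = 0.5 × 82000 + 0.375 × 106000 + 0.125 × 119000 = 41000 + 39750 + 14875 = 95625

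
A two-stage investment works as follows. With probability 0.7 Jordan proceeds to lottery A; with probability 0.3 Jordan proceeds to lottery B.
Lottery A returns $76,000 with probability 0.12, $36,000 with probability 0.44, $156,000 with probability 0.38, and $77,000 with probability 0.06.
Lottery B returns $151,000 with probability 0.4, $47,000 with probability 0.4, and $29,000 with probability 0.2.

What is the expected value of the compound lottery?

EV(A) = 0.12 × 76000 + 0.44 × 36000 + 0.38 × 156000 + 0.06 × 77000 = 9120 + 15840 + 59280 + 4620 = 88860
EV(B) = 0.4 × 151000 + 0.4 × 47000 + 0.2 × 29000 = 60400 + 18800 + 5800 = 85000
Overall = 0.7 × 88860 + 0.3 × 85000 = 62202 + 25500 = 87702

$87,702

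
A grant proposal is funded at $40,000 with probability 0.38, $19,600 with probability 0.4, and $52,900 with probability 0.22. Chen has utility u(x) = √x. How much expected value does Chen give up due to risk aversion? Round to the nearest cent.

$1,335.24

E[u] = 0.38·√40000 + 0.4·√19600 + 0.22·√52900 = 0.38·200 + 0.4·140 + 0.22·230 = 182.6
CE = (182.6)² = 33342.76
Risk premium = EV − CE = 34678 − 33342.76 = 1335.24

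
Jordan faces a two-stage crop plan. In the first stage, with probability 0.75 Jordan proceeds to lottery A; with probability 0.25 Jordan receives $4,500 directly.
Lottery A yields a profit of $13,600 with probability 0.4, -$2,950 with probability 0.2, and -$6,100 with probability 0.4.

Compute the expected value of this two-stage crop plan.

EV(A) = 0.4 × 13600 + 0.2 × (-2950) + 0.4 × (-6100) = 5440 − 590 − 2440 = 2410
Branch B: 4500 (certain)
Overall = 0.75 × 2410 + 0.25 × 4500 = 1807.5 + 1125 = 2932.5

$2,932.50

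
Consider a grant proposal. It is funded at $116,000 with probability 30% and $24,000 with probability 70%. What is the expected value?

EV = 0.3 × 116000 + 0.7 × 24000 = 34800 + 16800 = 51600

$51,600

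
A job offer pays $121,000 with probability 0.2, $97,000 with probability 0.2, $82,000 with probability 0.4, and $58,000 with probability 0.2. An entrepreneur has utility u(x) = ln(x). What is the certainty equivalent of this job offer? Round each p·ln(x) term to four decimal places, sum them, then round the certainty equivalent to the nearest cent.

$85,528.08

E[u] = 0.2·ln(121000) + 0.2·ln(97000) + 0.4·ln(82000) + 0.2·ln(58000) = 2.3407 + 2.2965 + 4.5258 + 2.1936 = 11.3566
CE = e^11.3566 ≈ 85528.08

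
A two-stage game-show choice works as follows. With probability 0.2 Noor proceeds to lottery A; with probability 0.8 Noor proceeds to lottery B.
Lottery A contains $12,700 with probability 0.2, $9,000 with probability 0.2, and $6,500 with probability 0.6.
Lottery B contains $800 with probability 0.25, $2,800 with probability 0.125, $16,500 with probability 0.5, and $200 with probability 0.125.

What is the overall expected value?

$8,708

EV(A) = 0.2 × 12700 + 0.2 × 9000 + 0.6 × 6500 = 2540 + 1800 + 3900 = 8240
EV(B) = 0.25 × 800 + 0.125 × 2800 + 0.5 × 16500 + 0.125 × 200 = 200 + 350 + 8250 + 25 = 8825
Overall = 0.2 × 8240 + 0.8 × 8825 = 1648 + 7060 = 8708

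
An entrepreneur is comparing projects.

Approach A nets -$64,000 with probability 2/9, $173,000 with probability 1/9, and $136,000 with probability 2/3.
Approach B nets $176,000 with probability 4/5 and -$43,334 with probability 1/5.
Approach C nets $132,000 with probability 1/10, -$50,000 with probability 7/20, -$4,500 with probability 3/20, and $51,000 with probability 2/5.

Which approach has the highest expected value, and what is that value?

Approach A = 2/9 × (-64000) + 1/9 × 173000 + 2/3 × 136000 = -14222.2222 + 19222.2222 + 90666.6667 = 95666.6667
Approach B = 4/5 × 176000 + 1/5 × (-43334) = 140800 − 8666.8 = 132133.2
Approach C = 1/10 × 132000 + 7/20 × (-50000) + 3/20 × (-4500) + 2/5 × 51000 = 13200 − 17500 − 675 + 20400 = 15425

Approach B ($132,133.20)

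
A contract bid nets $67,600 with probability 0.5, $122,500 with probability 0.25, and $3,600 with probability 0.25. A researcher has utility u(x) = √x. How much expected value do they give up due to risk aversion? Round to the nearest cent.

$11,268.75

E[u] = 0.5·√67600 + 0.25·√122500 + 0.25·√3600 = 0.5·260 + 0.25·350 + 0.25·60 = 232.5
CE = (232.5)² = 54056.25
Risk premium = EV − CE = 65325 − 54056.25 = 11268.75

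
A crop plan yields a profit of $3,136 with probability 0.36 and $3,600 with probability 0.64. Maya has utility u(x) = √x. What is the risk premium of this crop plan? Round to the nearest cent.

E[u] = 0.36·√3136 + 0.64·√3600 = 0.36·56 + 0.64·60 = 58.56
CE = (58.56)² = 3429.2736
Risk premium = EV − CE = 3432.96 − 3429.2736 = 3.6864

$3.69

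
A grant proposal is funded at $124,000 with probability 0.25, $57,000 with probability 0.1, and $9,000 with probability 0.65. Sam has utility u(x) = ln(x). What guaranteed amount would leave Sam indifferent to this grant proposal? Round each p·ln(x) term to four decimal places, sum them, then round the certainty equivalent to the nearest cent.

$20,853.98

E[u] = 0.25·ln(124000) + 0.1·ln(57000) + 0.65·ln(9000) = 2.9320 + 1.0951 + 5.9182 = 9.9453
CE = e^9.9453 ≈ 20853.98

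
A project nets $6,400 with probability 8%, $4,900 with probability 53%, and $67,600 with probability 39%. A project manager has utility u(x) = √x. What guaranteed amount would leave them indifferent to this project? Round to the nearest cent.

$20,996.01

E[u] = 0.08·√6400 + 0.53·√4900 + 0.39·√67600 = 0.08·80 + 0.53·70 + 0.39·260 = 144.9
CE = (144.9)² = 20996.01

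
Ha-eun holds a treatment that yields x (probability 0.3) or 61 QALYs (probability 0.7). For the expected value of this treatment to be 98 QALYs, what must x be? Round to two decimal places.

0.3·x + 0.7·61 = 98
0.3·x = 98 − 42.7 = 55.3
x = 55.3 / 0.3 = 184.3333

x = 184.33 QALYs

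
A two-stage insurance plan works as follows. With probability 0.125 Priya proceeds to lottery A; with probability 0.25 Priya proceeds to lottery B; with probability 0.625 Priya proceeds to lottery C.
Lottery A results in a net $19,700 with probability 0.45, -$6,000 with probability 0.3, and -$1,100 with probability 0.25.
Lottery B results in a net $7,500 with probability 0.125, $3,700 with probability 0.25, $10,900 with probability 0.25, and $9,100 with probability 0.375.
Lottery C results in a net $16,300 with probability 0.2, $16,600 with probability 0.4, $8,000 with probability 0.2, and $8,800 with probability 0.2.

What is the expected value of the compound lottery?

$11,136.25

EV(A) = 0.45 × 19700 + 0.3 × (-6000) + 0.25 × (-1100) = 8865 − 1800 − 275 = 6790
EV(B) = 0.125 × 7500 + 0.25 × 3700 + 0.25 × 10900 + 0.375 × 9100 = 937.5 + 925 + 2725 + 3412.5 = 8000
EV(C) = 0.2 × 16300 + 0.4 × 16600 + 0.2 × 8000 + 0.2 × 8800 = 3260 + 6640 + 1600 + 1760 = 13260
Overall = 0.125 × 6790 + 0.25 × 8000 + 0.625 × 13260 = 848.75 + 2000 + 8287.5 = 11136.25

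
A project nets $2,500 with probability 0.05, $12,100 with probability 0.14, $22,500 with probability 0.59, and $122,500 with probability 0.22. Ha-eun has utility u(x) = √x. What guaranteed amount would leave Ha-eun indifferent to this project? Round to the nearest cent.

$33,635.56

E[u] = 0.05·√2500 + 0.14·√12100 + 0.59·√22500 + 0.22·√122500 = 0.05·50 + 0.14·110 + 0.59·150 + 0.22·350 = 183.4
CE = (183.4)² = 33635.56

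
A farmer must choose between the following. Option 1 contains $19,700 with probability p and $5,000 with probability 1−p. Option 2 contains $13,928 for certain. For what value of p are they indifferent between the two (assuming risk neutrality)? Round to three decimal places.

p·19700 + (1−p)·5000 = 13928
14700p + 5000 = 13928
p = (13928 − 5000) / 14700

p = 0.607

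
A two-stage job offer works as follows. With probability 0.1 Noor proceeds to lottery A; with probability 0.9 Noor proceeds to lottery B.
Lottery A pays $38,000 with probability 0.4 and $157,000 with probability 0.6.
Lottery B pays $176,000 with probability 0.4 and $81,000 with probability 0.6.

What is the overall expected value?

EV(A) = 0.4 × 38000 + 0.6 × 157000 = 15200 + 94200 = 109400
EV(B) = 0.4 × 176000 + 0.6 × 81000 = 70400 + 48600 = 119000
Overall = 0.1 × 109400 + 0.9 × 119000 = 10940 + 107100 = 118040

$118,040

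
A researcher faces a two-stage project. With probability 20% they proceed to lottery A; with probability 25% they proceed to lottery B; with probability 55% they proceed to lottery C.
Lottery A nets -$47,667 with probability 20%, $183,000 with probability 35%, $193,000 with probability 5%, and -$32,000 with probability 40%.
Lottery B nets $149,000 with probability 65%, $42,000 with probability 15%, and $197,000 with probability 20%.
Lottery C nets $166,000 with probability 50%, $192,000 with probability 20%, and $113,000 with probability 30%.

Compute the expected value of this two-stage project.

$131,325.82

EV(A) = 0.2 × (-47667) + 0.35 × 183000 + 0.05 × 193000 + 0.4 × (-32000) = -9533.4 + 64050 + 9650 − 12800 = 51366.6
EV(B) = 0.65 × 149000 + 0.15 × 42000 + 0.2 × 197000 = 96850 + 6300 + 39400 = 142550
EV(C) = 0.5 × 166000 + 0.2 × 192000 + 0.3 × 113000 = 83000 + 38400 + 33900 = 155300
Overall = 0.2 × 51366.6 + 0.25 × 142550 + 0.55 × 155300 = 10273.32 + 35637.5 + 85415 = 131325.82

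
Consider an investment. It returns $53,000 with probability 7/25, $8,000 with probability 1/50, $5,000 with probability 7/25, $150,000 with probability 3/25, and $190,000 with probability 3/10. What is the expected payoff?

$91,400

EV = 7/25 × 53000 + 1/50 × 8000 + 7/25 × 5000 + 3/25 × 150000 + 3/10 × 190000 = 14840 + 160 + 1400 + 18000 + 57000 = 91400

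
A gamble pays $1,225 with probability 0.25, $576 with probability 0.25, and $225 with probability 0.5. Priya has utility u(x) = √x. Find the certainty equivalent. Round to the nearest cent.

$495.06

E[u] = 0.25·√1225 + 0.25·√576 + 0.5·√225 = 0.25·35 + 0.25·24 + 0.5·15 = 22.25
CE = (22.25)² = 495.0625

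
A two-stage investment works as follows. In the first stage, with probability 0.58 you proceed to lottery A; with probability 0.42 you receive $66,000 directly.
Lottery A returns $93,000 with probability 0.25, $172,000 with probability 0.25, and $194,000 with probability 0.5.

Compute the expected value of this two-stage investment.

$122,405

EV(A) = 0.25 × 93000 + 0.25 × 172000 + 0.5 × 194000 = 23250 + 43000 + 97000 = 163250
Branch B: 66000 (certain)
Overall = 0.58 × 163250 + 0.42 × 66000 = 94685 + 27720 = 122405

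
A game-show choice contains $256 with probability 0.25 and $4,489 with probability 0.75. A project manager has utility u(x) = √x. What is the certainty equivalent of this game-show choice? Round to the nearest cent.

$2,943.06

E[u] = 0.25·√256 + 0.75·√4489 = 0.25·16 + 0.75·67 = 54.25
CE = (54.25)² = 2943.0625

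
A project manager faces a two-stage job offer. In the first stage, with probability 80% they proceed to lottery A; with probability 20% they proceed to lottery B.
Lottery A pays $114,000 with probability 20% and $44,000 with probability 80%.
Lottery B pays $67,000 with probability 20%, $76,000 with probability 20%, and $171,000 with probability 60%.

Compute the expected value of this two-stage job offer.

$72,640

EV(A) = 0.2 × 114000 + 0.8 × 44000 = 22800 + 35200 = 58000
EV(B) = 0.2 × 67000 + 0.2 × 76000 + 0.6 × 171000 = 13400 + 15200 + 102600 = 131200
Overall = 0.8 × 58000 + 0.2 × 131200 = 46400 + 26240 = 72640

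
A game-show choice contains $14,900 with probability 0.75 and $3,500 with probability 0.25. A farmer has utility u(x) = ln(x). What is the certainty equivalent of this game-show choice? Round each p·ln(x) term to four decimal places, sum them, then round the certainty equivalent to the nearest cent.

$10,372.36

E[u] = 0.75·ln(14900) + 0.25·ln(3500) = 7.2068 + 2.0401 = 9.2469
CE = e^9.2469 ≈ 10372.36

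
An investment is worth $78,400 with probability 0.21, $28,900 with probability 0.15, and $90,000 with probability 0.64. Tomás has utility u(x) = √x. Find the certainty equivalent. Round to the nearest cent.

E[u] = 0.21·√78400 + 0.15·√28900 + 0.64·√90000 = 0.21·280 + 0.15·170 + 0.64·300 = 276.3
CE = (276.3)² = 76341.69

$76,341.69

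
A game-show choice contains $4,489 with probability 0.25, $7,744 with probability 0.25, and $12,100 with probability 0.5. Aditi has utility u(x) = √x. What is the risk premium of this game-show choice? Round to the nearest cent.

E[u] = 0.25·√4489 + 0.25·√7744 + 0.5·√12100 = 0.25·67 + 0.25·88 + 0.5·110 = 93.75
CE = (93.75)² = 8789.0625
Risk premium = EV − CE = 9108.25 − 8789.0625 = 319.1875

$319.19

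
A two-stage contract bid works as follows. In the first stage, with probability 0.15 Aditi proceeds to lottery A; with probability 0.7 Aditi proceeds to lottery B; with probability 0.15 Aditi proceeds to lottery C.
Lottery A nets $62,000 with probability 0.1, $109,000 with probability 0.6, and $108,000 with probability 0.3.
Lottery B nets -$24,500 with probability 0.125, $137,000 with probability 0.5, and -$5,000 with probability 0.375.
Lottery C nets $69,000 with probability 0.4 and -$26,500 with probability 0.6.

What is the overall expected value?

$61,848.75

EV(A) = 0.1 × 62000 + 0.6 × 109000 + 0.3 × 108000 = 6200 + 65400 + 32400 = 104000
EV(B) = 0.125 × (-24500) + 0.5 × 137000 + 0.375 × (-5000) = -3062.5 + 68500 − 1875 = 63562.5
EV(C) = 0.4 × 69000 + 0.6 × (-26500) = 27600 − 15900 = 11700
Overall = 0.15 × 104000 + 0.7 × 63562.5 + 0.15 × 11700 = 15600 + 44493.75 + 1755 = 61848.75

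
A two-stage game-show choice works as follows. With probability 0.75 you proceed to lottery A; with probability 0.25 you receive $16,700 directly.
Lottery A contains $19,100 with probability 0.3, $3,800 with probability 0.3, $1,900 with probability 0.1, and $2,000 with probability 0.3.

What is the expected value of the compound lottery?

$9,920

EV(A) = 0.3 × 19100 + 0.3 × 3800 + 0.1 × 1900 + 0.3 × 2000 = 5730 + 1140 + 190 + 600 = 7660
Branch B: 16700 (certain)
Overall = 0.75 × 7660 + 0.25 × 16700 = 5745 + 4175 = 9920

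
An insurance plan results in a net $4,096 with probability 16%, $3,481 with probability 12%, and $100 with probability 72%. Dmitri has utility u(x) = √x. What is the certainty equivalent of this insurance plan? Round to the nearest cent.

E[u] = 0.16·√4096 + 0.12·√3481 + 0.72·√100 = 0.16·64 + 0.12·59 + 0.72·10 = 24.52
CE = (24.52)² = 601.2304

$601.23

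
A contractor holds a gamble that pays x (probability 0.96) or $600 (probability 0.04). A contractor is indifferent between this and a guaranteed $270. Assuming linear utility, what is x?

x = $256.25

0.96·x + 0.04·600 = 270
0.96·x = 270 − 24 = 246
x = 246 / 0.96 = 256.25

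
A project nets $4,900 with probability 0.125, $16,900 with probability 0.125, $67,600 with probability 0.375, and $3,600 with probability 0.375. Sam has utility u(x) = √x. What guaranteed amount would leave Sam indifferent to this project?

E[u] = 0.125·√4900 + 0.125·√16900 + 0.375·√67600 + 0.375·√3600 = 0.125·70 + 0.125·130 + 0.375·260 + 0.375·60 = 145
CE = (145)² = 21025

$21,025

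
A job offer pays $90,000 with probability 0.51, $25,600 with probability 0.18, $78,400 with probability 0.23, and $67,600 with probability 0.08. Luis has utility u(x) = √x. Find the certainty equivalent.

E[u] = 0.51·√90000 + 0.18·√25600 + 0.23·√78400 + 0.08·√67600 = 0.51·300 + 0.18·160 + 0.23·280 + 0.08·260 = 267
CE = (267)² = 71289

$71,289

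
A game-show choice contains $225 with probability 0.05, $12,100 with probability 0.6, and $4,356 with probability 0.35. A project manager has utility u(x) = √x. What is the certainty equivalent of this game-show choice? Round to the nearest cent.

$8,073.02

E[u] = 0.05·√225 + 0.6·√12100 + 0.35·√4356 = 0.05·15 + 0.6·110 + 0.35·66 = 89.85
CE = (89.85)² = 8073.0225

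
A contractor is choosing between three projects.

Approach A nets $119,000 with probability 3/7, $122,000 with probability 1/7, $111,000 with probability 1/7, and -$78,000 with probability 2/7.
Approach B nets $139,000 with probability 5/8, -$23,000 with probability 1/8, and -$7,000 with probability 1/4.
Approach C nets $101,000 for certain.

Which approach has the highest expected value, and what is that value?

Approach A = 3/7 × 119000 + 1/7 × 122000 + 1/7 × 111000 + 2/7 × (-78000) = 51000 + 17428.5714 + 15857.1429 − 22285.7143 = 62000
Approach B = 5/8 × 139000 + 1/8 × (-23000) + 1/4 × (-7000) = 86875 − 2875 − 1750 = 82250
Approach C: 101000 (certain)

Approach C ($101,000)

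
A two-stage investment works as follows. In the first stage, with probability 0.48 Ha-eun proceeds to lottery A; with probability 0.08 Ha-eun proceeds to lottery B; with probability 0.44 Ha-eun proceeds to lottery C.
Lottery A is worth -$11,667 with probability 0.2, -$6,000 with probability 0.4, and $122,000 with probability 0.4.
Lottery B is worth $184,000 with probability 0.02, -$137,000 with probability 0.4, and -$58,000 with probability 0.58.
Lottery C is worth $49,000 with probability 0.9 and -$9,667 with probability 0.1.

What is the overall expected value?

EV(A) = 0.2 × (-11667) + 0.4 × (-6000) + 0.4 × 122000 = -2333.4 − 2400 + 48800 = 44066.6
EV(B) = 0.02 × 184000 + 0.4 × (-137000) + 0.58 × (-58000) = 3680 − 54800 − 33640 = -84760
EV(C) = 0.9 × 49000 + 0.1 × (-9667) = 44100 − 966.7 = 43133.3
Overall = 0.48 × 44066.6 + 0.08 × (-84760) + 0.44 × 43133.3 = 21151.968 − 6780.8 + 18978.652 = 33349.82

$33,349.82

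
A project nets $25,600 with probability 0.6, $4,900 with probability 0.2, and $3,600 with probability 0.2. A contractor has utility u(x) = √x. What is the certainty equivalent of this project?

E[u] = 0.6·√25600 + 0.2·√4900 + 0.2·√3600 = 0.6·160 + 0.2·70 + 0.2·60 = 122
CE = (122)² = 14884

$14,884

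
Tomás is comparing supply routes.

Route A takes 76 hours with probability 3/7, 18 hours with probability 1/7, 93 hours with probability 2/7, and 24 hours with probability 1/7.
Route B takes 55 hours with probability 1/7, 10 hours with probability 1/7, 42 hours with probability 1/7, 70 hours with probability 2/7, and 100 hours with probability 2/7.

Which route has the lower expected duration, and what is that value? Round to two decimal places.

Route B (63.86 hours)

Route A = 3/7 × 76 + 1/7 × 18 + 2/7 × 93 + 1/7 × 24 = 32.5714 + 2.5714 + 26.5714 + 3.4286 = 65.1429
Route B = 1/7 × 55 + 1/7 × 10 + 1/7 × 42 + 2/7 × 70 + 2/7 × 100 = 7.8571 + 1.4286 + 6 + 20 + 28.5714 = 63.8571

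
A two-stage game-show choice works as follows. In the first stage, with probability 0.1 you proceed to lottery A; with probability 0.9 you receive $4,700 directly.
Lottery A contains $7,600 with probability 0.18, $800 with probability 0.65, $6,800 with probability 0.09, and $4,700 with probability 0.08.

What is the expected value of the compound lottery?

$4,517.60

EV(A) = 0.18 × 7600 + 0.65 × 800 + 0.09 × 6800 + 0.08 × 4700 = 1368 + 520 + 612 + 376 = 2876
Branch B: 4700 (certain)
Overall = 0.1 × 2876 + 0.9 × 4700 = 287.6 + 4230 = 4517.6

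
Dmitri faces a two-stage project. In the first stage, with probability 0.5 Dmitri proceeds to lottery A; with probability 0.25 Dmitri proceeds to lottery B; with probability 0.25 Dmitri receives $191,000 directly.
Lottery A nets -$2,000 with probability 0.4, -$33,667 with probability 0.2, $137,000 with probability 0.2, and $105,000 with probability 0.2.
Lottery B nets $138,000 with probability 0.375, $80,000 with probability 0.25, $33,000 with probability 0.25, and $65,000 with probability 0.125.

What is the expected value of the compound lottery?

$90,214.55

EV(A) = 0.4 × (-2000) + 0.2 × (-33667) + 0.2 × 137000 + 0.2 × 105000 = -800 − 6733.4 + 27400 + 21000 = 40866.6
EV(B) = 0.375 × 138000 + 0.25 × 80000 + 0.25 × 33000 + 0.125 × 65000 = 51750 + 20000 + 8250 + 8125 = 88125
Branch C: 191000 (certain)
Overall = 0.5 × 40866.6 + 0.25 × 88125 + 0.25 × 191000 = 20433.3 + 22031.25 + 47750 = 90214.55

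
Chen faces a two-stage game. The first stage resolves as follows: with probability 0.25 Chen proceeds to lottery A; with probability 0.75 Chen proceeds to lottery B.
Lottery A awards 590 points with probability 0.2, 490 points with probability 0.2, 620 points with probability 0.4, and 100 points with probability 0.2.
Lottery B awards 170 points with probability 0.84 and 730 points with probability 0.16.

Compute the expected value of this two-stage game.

EV(A) = 0.2 × 590 + 0.2 × 490 + 0.4 × 620 + 0.2 × 100 = 118 + 98 + 248 + 20 = 484
EV(B) = 0.84 × 170 + 0.16 × 730 = 142.8 + 116.8 = 259.6
Overall = 0.25 × 484 + 0.75 × 259.6 = 121 + 194.7 = 315.7

315.7 points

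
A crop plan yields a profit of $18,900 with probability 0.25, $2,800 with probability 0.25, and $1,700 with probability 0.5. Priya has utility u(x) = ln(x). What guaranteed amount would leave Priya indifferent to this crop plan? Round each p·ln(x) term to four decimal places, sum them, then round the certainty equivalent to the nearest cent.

$3,516.42

E[u] = 0.25·ln(18900) + 0.25·ln(2800) + 0.5·ln(1700) = 2.4617 + 1.9843 + 3.7192 = 8.1652
CE = e^8.1652 ≈ 3516.42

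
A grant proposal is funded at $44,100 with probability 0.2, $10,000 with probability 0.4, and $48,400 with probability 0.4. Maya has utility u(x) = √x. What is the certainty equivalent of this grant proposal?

$28,900

E[u] = 0.2·√44100 + 0.4·√10000 + 0.4·√48400 = 0.2·210 + 0.4·100 + 0.4·220 = 170
CE = (170)² = 28900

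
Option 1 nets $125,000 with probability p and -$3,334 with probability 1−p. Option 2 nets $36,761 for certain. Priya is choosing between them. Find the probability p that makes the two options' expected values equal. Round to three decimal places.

p·125000 + (1−p)·(-3334) = 36761
128334p − 3334 = 36761
p = (36761 + 3334) / 128334

p = 0.312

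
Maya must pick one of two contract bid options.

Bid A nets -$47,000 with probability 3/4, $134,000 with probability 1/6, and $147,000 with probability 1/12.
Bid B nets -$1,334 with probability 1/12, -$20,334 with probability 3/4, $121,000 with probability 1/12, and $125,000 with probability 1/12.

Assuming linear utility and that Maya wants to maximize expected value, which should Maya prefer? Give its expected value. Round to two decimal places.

Bid A = 3/4 × (-47000) + 1/6 × 134000 + 1/12 × 147000 = -35250 + 22333.3333 + 12250 = -666.6667
Bid B = 1/12 × (-1334) + 3/4 × (-20334) + 1/12 × 121000 + 1/12 × 125000 = -111.1667 − 15250.5 + 10083.3333 + 10416.6667 = 5138.3333

Bid B ($5,138.33)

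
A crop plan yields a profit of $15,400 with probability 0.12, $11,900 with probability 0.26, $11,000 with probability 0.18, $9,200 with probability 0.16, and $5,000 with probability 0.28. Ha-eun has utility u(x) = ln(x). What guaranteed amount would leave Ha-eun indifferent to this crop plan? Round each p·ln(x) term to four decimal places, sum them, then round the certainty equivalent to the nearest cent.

$9,109.75

E[u] = 0.12·ln(15400) + 0.26·ln(11900) + 0.18·ln(11000) + 0.16·ln(9200) + 0.28·ln(5000) = 1.1571 + 2.4399 + 1.6750 + 1.4603 + 2.3848 = 9.1171
CE = e^9.1171 ≈ 9109.75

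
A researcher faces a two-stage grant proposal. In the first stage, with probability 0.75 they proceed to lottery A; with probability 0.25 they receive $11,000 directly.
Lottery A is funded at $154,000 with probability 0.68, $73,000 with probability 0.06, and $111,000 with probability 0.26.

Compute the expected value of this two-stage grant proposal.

$106,220

EV(A) = 0.68 × 154000 + 0.06 × 73000 + 0.26 × 111000 = 104720 + 4380 + 28860 = 137960
Branch B: 11000 (certain)
Overall = 0.75 × 137960 + 0.25 × 11000 = 103470 + 2750 = 106220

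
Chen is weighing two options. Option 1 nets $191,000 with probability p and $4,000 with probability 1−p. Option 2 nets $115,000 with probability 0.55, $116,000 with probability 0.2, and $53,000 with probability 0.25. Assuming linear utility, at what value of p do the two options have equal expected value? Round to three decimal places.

EV(Option 2) = 0.55 × 115000 + 0.2 × 116000 + 0.25 × 53000 = 63250 + 23200 + 13250 = 99700
p·191000 + (1−p)·4000 = 99700
187000p + 4000 = 99700
p = (99700 − 4000) / 187000

p = 0.512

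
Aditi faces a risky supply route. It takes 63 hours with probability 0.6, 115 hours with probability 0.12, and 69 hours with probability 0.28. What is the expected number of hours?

EV = 0.6 × 63 + 0.12 × 115 + 0.28 × 69 = 37.8 + 13.8 + 19.32 = 70.92

70.92 hours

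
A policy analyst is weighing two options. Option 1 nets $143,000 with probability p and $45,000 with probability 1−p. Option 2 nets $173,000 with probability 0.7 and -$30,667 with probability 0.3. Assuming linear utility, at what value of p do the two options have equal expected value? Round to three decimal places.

p = 0.683

EV(Option 2) = 0.7 × 173000 + 0.3 × (-30667) = 121100 − 9200.1 = 111899.9
p·143000 + (1−p)·45000 = 111899.9
98000p + 45000 = 111899.9
p = (111899.9 − 45000) / 98000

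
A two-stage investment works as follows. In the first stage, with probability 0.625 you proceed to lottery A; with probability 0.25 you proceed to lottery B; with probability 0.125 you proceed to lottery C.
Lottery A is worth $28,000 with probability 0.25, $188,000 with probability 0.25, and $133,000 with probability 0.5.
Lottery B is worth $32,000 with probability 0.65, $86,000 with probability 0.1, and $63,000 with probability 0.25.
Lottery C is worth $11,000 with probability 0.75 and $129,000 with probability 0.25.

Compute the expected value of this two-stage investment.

EV(A) = 0.25 × 28000 + 0.25 × 188000 + 0.5 × 133000 = 7000 + 47000 + 66500 = 120500
EV(B) = 0.65 × 32000 + 0.1 × 86000 + 0.25 × 63000 = 20800 + 8600 + 15750 = 45150
EV(C) = 0.75 × 11000 + 0.25 × 129000 = 8250 + 32250 = 40500
Overall = 0.625 × 120500 + 0.25 × 45150 + 0.125 × 40500 = 75312.5 + 11287.5 + 5062.5 = 91662.5

$91,662.50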